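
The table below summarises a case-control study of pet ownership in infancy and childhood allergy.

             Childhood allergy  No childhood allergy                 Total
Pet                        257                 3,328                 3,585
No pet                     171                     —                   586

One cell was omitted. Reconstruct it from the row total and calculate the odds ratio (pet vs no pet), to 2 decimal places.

0.19

The missing cell is in the unexposed row: 586 − 171 = 415.
So a = 257, b = 3328, c = 171, d = 415.
OR = (a·d)/(b·c) = (257 × 415) / (3328 × 171) = 106655 / 569088 = 0.18741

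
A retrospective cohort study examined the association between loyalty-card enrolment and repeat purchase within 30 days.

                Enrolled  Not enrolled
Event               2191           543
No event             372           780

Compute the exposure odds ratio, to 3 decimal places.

Reading the table with exposure as columns: a = 2191 (Enrolled, case), b = 372 (Enrolled, non-case), c = 543 (Not enrolled, case), d = 780.
OR = (a·d)/(b·c) = (2191 × 780) / (372 × 543) = 1708980 / 201996 = 8.46046
The odds of repeat purchase within 30 days are about 8.46 times as high in the enrolled group.

8.460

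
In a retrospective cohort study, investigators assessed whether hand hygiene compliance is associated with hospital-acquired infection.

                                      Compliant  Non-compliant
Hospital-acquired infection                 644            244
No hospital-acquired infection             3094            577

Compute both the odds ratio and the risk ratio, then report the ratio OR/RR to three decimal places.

0.849

Reading the table with exposure as columns: a = 644 (Compliant, case), b = 3094 (Compliant, non-case), c = 244 (Non-compliant, case), d = 577.
OR = (644·577)/(3094·244) = 371588/754936 = 0.49221
Risk in exposed = 644/3738 = 0.17228; risk in unexposed = 244/821 = 0.29720; RR = 0.57970
OR/RR = 0.49221 / 0.57970 = 0.84909
The outcome is not rare, so the OR lies further from 1 than the RR.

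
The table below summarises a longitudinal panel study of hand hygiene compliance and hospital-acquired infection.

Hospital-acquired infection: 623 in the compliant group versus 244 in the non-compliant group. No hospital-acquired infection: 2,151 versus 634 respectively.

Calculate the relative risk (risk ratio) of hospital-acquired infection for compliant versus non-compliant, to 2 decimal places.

0.81

From the description: a = 623, b = 2151, c = 244, d = 634.
Risk in exposed = 623/2774 = 0.22459; risk in unexposed = 244/878 = 0.27790.
RR = 0.22459 / 0.27790 = 0.80814
The risk is 19% lower among the exposed than among the unexposed.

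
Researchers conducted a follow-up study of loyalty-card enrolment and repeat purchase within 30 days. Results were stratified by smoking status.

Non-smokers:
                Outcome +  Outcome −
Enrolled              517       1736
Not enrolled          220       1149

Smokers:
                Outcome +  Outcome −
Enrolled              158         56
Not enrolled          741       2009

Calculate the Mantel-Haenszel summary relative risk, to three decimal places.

1.797

RR_MH = Σ(aᵢ·n₀ᵢ/nᵢ) / Σ(cᵢ·n₁ᵢ/nᵢ), with n₁ᵢ = aᵢ+bᵢ (exposed), n₀ᵢ = cᵢ+dᵢ (unexposed), nᵢ = n₁ᵢ+n₀ᵢ.
Stratum 1 (Non-smokers): n₁ = 2253, n₀ = 1369, n = 3622; a·n₀/n = 517·1369/3622 = 195.4094; c·n₁/n = 220·2253/3622 = 136.8470
Stratum 2 (Smokers): n₁ = 214, n₀ = 2750, n = 2964; a·n₀/n = 158·2750/2964 = 146.5924; c·n₁/n = 741·214/2964 = 53.5000
RR_MH = (195.4094 + 146.5924) / (136.8470 + 53.5000) = 342.0019 / 190.3470 = 1.79673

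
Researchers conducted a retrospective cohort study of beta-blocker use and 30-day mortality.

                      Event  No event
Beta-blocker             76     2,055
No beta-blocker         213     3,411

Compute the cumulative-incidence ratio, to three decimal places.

0.607

Cells: a = 76, b = 2055, c = 213, d = 3411.
Risk in exposed = 76/2131 = 0.03566; risk in unexposed = 213/3624 = 0.05877.
RR = 0.03566 / 0.05877 = 0.60679
The risk is 39% lower among the exposed than among the unexposed.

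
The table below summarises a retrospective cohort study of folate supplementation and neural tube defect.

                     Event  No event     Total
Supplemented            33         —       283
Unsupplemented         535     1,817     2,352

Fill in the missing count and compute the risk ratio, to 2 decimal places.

The missing cell is in the exposed row: 283 − 33 = 250.
So a = 33, b = 250, c = 535, d = 1817.
RR = [a/(a+b)] / [c/(c+d)] = (33/283) / (535/2352) = 0.11661/0.22747 = 0.51264

0.51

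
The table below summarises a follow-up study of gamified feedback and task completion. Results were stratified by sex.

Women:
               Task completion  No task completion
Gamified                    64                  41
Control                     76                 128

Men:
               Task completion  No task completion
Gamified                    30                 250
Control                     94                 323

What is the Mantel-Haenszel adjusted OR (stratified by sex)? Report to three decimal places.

0.923

OR_MH = Σ(aᵢdᵢ/nᵢ) / Σ(bᵢcᵢ/nᵢ), where nᵢ is the stratum total.
Stratum 1 (Women): n = 309; a·d/n = 64·128/309 = 26.5113; b·c/n = 41·76/309 = 10.0841
Stratum 2 (Men): n = 697; a·d/n = 30·323/697 = 13.9024; b·c/n = 250·94/697 = 33.7159
OR_MH = (26.5113 + 13.9024) / (10.0841 + 33.7159) = 40.4138 / 43.8001 = 0.92269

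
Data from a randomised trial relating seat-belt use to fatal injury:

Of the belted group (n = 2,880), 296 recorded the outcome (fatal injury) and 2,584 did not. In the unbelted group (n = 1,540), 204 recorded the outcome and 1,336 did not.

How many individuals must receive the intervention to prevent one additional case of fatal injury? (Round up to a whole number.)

34

Risk in treated group = 296/2880 = 0.10278; risk in control = 204/1540 = 0.13247.
Absolute risk reduction = 0.13247 − 0.10278 = 0.02969
NNT = 1 / ARR = 1 / 0.02969 = 33.682 → round up → 34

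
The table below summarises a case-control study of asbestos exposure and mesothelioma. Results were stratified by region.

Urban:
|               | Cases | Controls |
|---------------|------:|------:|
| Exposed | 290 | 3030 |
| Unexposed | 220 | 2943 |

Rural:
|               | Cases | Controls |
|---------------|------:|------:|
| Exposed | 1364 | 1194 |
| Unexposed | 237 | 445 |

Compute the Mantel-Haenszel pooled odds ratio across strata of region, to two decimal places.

OR_MH = Σ(aᵢdᵢ/nᵢ) / Σ(bᵢcᵢ/nᵢ), where nᵢ is the stratum total.
Stratum 1 (Urban): n = 6483; a·d/n = 290·2943/6483 = 131.6474; b·c/n = 3030·220/6483 = 102.8228
Stratum 2 (Rural): n = 3240; a·d/n = 1364·445/3240 = 187.3395; b·c/n = 1194·237/3240 = 87.3389
OR_MH = (131.6474 + 187.3395) / (102.8228 + 87.3389) = 318.9869 / 190.1617 = 1.67745

1.68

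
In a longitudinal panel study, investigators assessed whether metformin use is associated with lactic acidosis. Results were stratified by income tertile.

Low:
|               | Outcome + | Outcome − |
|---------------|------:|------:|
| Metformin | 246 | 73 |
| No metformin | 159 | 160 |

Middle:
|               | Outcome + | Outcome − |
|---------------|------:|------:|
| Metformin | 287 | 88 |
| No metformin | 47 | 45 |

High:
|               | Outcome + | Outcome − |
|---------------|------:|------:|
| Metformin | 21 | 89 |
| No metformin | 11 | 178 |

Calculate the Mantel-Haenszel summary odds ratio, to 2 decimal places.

OR_MH = Σ(aᵢdᵢ/nᵢ) / Σ(bᵢcᵢ/nᵢ), where nᵢ is the stratum total.
Stratum 1 (Low): n = 638; a·d/n = 246·160/638 = 61.6928; b·c/n = 73·159/638 = 18.1928
Stratum 2 (Middle): n = 467; a·d/n = 287·45/467 = 27.6552; b·c/n = 88·47/467 = 8.8565
Stratum 3 (High): n = 299; a·d/n = 21·178/299 = 12.5017; b·c/n = 89·11/299 = 3.2742
OR_MH = (61.6928 + 27.6552 + 12.5017) / (18.1928 + 8.8565 + 3.2742) = 101.8497 / 30.3236 = 3.35876

3.36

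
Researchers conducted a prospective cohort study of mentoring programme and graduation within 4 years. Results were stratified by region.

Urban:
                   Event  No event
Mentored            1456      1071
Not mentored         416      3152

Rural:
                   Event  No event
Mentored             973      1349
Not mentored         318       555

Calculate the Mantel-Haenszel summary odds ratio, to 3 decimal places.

4.446

OR_MH = Σ(aᵢdᵢ/nᵢ) / Σ(bᵢcᵢ/nᵢ), where nᵢ is the stratum total.
Stratum 1 (Urban): n = 6095; a·d/n = 1456·3152/6095 = 752.9634; b·c/n = 1071·416/6095 = 73.0986
Stratum 2 (Rural): n = 3195; a·d/n = 973·555/3195 = 169.0188; b·c/n = 1349·318/3195 = 134.2667
OR_MH = (752.9634 + 169.0188) / (73.0986 + 134.2667) = 921.9822 / 207.3653 = 4.44617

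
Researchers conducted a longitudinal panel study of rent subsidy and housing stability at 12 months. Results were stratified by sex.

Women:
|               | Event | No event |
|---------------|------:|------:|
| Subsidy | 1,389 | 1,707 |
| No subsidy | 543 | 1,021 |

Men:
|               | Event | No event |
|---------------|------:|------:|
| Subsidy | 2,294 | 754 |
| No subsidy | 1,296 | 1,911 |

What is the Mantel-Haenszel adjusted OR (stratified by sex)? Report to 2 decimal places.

2.83

OR_MH = Σ(aᵢdᵢ/nᵢ) / Σ(bᵢcᵢ/nᵢ), where nᵢ is the stratum total.
Stratum 1 (Women): n = 4660; a·d/n = 1389·1021/4660 = 304.3281; b·c/n = 1707·543/4660 = 198.9058
Stratum 2 (Men): n = 6255; a·d/n = 2294·1911/6255 = 700.8528; b·c/n = 754·1296/6255 = 156.2245
OR_MH = (304.3281 + 700.8528) / (198.9058 + 156.2245) = 1005.1809 / 355.1303 = 2.83046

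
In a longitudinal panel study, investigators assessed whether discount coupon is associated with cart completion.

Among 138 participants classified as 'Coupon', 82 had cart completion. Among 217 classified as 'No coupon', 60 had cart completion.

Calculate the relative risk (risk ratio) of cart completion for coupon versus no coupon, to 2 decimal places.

2.15

From the description: a = 82, b = 56, c = 60, d = 157.
Risk in exposed = 82/138 = 0.59420; risk in unexposed = 60/217 = 0.27650.
RR = 0.59420 / 0.27650 = 2.14903
The risk among the exposed is 2.15 times that among the unexposed.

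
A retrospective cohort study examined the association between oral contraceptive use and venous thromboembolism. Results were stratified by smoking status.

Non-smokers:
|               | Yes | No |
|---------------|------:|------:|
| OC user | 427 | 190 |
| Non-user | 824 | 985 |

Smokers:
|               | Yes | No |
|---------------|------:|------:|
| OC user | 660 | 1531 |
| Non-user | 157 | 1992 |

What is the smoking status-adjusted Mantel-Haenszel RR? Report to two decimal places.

RR_MH = Σ(aᵢ·n₀ᵢ/nᵢ) / Σ(cᵢ·n₁ᵢ/nᵢ), with n₁ᵢ = aᵢ+bᵢ (exposed), n₀ᵢ = cᵢ+dᵢ (unexposed), nᵢ = n₁ᵢ+n₀ᵢ.
Stratum 1 (Non-smokers): n₁ = 617, n₀ = 1809, n = 2426; a·n₀/n = 427·1809/2426 = 318.4019; c·n₁/n = 824·617/2426 = 209.5664
Stratum 2 (Smokers): n₁ = 2191, n₀ = 2149, n = 4340; a·n₀/n = 660·2149/4340 = 326.8065; c·n₁/n = 157·2191/4340 = 79.2597
RR_MH = (318.4019 + 326.8065) / (209.5664 + 79.2597) = 645.2083 / 288.8260 = 2.23390

2.23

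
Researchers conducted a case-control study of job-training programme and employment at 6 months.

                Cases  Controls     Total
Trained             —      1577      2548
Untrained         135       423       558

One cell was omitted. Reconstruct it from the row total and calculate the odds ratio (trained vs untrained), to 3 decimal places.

1.929

The missing cell is in the exposed row: 2548 − 1577 = 971.
So a = 971, b = 1577, c = 135, d = 423.
OR = (a·d)/(b·c) = (971 × 423) / (1577 × 135) = 410733 / 212895 = 1.92927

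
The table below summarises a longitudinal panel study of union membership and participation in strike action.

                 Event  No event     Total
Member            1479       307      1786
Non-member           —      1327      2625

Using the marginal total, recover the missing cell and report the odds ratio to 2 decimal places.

4.93

The missing cell is in the unexposed row: 2625 − 1327 = 1298.
So a = 1479, b = 307, c = 1298, d = 1327.
OR = (a·d)/(b·c) = (1479 × 1327) / (307 × 1298) = 1962633 / 398486 = 4.92522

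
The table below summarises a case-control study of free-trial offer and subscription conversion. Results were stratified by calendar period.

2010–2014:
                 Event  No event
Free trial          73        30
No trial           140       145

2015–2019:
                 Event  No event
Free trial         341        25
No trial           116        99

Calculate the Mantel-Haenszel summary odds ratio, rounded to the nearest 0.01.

OR_MH = Σ(aᵢdᵢ/nᵢ) / Σ(bᵢcᵢ/nᵢ), where nᵢ is the stratum total.
Stratum 1 (2010–2014): n = 388; a·d/n = 73·145/388 = 27.2809; b·c/n = 30·140/388 = 10.8247
Stratum 2 (2015–2019): n = 581; a·d/n = 341·99/581 = 58.1050; b·c/n = 25·116/581 = 4.9914
OR_MH = (27.2809 + 58.1050) / (10.8247 + 4.9914) = 85.3859 / 15.8161 = 5.39866

5.40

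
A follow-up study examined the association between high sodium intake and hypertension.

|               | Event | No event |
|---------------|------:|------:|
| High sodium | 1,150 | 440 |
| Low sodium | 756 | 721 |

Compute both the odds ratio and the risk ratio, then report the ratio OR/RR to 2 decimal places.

Cells: a = 1150, b = 440, c = 756, d = 721.
OR = (1150·721)/(440·756) = 829150/332640 = 2.49263
Risk in exposed = 1150/1590 = 0.72327; risk in unexposed = 756/1477 = 0.51185; RR = 1.41306
OR/RR = 2.49263 / 1.41306 = 1.76400
The outcome is not rare, so the OR lies further from 1 than the RR.

1.76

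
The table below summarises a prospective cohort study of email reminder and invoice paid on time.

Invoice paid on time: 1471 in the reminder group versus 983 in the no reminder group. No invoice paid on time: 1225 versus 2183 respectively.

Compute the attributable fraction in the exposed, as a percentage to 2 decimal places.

43.10

From the description: a = 1471, b = 1225, c = 983, d = 2183.
Risk in exposed = 1471/2696 = 0.54562; risk in unexposed = 983/3166 = 0.31049.
RR = 0.54562/0.31049 = 1.75732
AR% = (RR − 1)/RR × 100 = (1.75732 − 1)/1.75732 × 100 = 43.0951%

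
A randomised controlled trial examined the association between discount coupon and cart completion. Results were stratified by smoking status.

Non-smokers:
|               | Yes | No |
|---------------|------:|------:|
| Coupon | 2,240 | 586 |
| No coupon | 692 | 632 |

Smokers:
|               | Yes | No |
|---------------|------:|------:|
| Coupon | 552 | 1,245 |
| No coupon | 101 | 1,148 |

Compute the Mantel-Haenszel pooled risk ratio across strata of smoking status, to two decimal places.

1.77

RR_MH = Σ(aᵢ·n₀ᵢ/nᵢ) / Σ(cᵢ·n₁ᵢ/nᵢ), with n₁ᵢ = aᵢ+bᵢ (exposed), n₀ᵢ = cᵢ+dᵢ (unexposed), nᵢ = n₁ᵢ+n₀ᵢ.
Stratum 1 (Non-smokers): n₁ = 2826, n₀ = 1324, n = 4150; a·n₀/n = 2240·1324/4150 = 714.6410; c·n₁/n = 692·2826/4150 = 471.2270
Stratum 2 (Smokers): n₁ = 1797, n₀ = 1249, n = 3046; a·n₀/n = 552·1249/3046 = 226.3454; c·n₁/n = 101·1797/3046 = 59.5854
RR_MH = (714.6410 + 226.3454) / (471.2270 + 59.5854) = 940.9863 / 530.8123 = 1.77273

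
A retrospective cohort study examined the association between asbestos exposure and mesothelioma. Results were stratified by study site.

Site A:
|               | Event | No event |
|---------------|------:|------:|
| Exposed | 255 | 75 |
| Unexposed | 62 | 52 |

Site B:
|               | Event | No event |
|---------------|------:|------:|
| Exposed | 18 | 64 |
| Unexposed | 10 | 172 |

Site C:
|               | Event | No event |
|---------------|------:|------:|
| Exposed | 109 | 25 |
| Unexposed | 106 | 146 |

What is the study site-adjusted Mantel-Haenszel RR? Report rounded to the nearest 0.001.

1.733

RR_MH = Σ(aᵢ·n₀ᵢ/nᵢ) / Σ(cᵢ·n₁ᵢ/nᵢ), with n₁ᵢ = aᵢ+bᵢ (exposed), n₀ᵢ = cᵢ+dᵢ (unexposed), nᵢ = n₁ᵢ+n₀ᵢ.
Stratum 1 (Site A): n₁ = 330, n₀ = 114, n = 444; a·n₀/n = 255·114/444 = 65.4730; c·n₁/n = 62·330/444 = 46.0811
Stratum 2 (Site B): n₁ = 82, n₀ = 182, n = 264; a·n₀/n = 18·182/264 = 12.4091; c·n₁/n = 10·82/264 = 3.1061
Stratum 3 (Site C): n₁ = 134, n₀ = 252, n = 386; a·n₀/n = 109·252/386 = 71.1606; c·n₁/n = 106·134/386 = 36.7979
RR_MH = (65.4730 + 12.4091 + 71.1606) / (46.0811 + 3.1061 + 36.7979) = 149.0427 / 85.9851 = 1.73336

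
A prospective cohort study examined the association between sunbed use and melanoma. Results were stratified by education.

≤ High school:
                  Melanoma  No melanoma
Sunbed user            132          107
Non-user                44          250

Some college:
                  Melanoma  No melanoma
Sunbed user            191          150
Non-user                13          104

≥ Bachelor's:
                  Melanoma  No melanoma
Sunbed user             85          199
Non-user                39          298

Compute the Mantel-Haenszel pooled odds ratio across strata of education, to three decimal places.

OR_MH = Σ(aᵢdᵢ/nᵢ) / Σ(bᵢcᵢ/nᵢ), where nᵢ is the stratum total.
Stratum 1 (≤ High school): n = 533; a·d/n = 132·250/533 = 61.9137; b·c/n = 107·44/533 = 8.8330
Stratum 2 (Some college): n = 458; a·d/n = 191·104/458 = 43.3712; b·c/n = 150·13/458 = 4.2576
Stratum 3 (≥ Bachelor's): n = 621; a·d/n = 85·298/621 = 40.7890; b·c/n = 199·39/621 = 12.4976
OR_MH = (61.9137 + 43.3712 + 40.7890) / (8.8330 + 4.2576 + 12.4976) = 146.0739 / 25.5882 = 5.70863

5.709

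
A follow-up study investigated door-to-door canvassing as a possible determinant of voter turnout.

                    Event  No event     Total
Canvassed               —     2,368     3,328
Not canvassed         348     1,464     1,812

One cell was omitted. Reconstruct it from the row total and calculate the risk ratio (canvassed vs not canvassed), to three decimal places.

The missing cell is in the exposed row: 3328 − 2368 = 960.
So a = 960, b = 2368, c = 348, d = 1464.
RR = [a/(a+b)] / [c/(c+d)] = (960/3328) / (348/1812) = 0.28846/0.19205 = 1.50199

1.502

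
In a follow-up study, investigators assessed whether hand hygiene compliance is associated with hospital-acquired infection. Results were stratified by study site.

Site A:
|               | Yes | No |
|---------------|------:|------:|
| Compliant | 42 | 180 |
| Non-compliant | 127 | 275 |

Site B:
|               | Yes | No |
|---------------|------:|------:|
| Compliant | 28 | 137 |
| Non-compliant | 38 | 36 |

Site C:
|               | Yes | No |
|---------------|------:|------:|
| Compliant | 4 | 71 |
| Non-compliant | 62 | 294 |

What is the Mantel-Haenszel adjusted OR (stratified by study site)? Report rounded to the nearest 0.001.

OR_MH = Σ(aᵢdᵢ/nᵢ) / Σ(bᵢcᵢ/nᵢ), where nᵢ is the stratum total.
Stratum 1 (Site A): n = 624; a·d/n = 42·275/624 = 18.5096; b·c/n = 180·127/624 = 36.6346
Stratum 2 (Site B): n = 239; a·d/n = 28·36/239 = 4.2176; b·c/n = 137·38/239 = 21.7824
Stratum 3 (Site C): n = 431; a·d/n = 4·294/431 = 2.7285; b·c/n = 71·62/431 = 10.2135
OR_MH = (18.5096 + 4.2176 + 2.7285) / (36.6346 + 21.7824 + 10.2135) = 25.4557 / 68.6305 = 0.37091

0.371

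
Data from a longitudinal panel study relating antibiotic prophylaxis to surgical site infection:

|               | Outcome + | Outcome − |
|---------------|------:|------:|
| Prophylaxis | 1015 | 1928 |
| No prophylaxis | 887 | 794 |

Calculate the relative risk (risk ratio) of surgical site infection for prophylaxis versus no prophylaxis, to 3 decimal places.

0.654

Cells: a = 1015, b = 1928, c = 887, d = 794.
Risk in exposed = 1015/2943 = 0.34489; risk in unexposed = 887/1681 = 0.52766.
RR = 0.34489 / 0.52766 = 0.65361
The risk is 35% lower among the exposed than among the unexposed.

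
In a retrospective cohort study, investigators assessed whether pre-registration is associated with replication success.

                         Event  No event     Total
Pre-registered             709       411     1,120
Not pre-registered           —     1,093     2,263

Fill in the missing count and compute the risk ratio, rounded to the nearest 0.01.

1.22

The missing cell is in the unexposed row: 2263 − 1093 = 1170.
So a = 709, b = 411, c = 1170, d = 1093.
RR = [a/(a+b)] / [c/(c+d)] = (709/1120) / (1170/2263) = 0.63304/0.51701 = 1.22441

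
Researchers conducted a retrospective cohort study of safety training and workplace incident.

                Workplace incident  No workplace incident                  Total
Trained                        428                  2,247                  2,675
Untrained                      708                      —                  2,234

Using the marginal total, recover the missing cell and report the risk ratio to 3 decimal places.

The missing cell is in the unexposed row: 2234 − 708 = 1526.
So a = 428, b = 2247, c = 708, d = 1526.
RR = [a/(a+b)] / [c/(c+d)] = (428/2675) / (708/2234) = 0.16000/0.31692 = 0.50486

0.505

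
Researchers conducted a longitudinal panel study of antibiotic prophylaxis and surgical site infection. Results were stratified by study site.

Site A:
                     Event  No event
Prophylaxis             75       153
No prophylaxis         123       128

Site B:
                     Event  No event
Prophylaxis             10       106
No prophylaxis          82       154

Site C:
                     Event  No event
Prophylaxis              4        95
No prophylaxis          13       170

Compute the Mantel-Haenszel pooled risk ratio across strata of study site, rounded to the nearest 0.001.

RR_MH = Σ(aᵢ·n₀ᵢ/nᵢ) / Σ(cᵢ·n₁ᵢ/nᵢ), with n₁ᵢ = aᵢ+bᵢ (exposed), n₀ᵢ = cᵢ+dᵢ (unexposed), nᵢ = n₁ᵢ+n₀ᵢ.
Stratum 1 (Site A): n₁ = 228, n₀ = 251, n = 479; a·n₀/n = 75·251/479 = 39.3006; c·n₁/n = 123·228/479 = 58.5470
Stratum 2 (Site B): n₁ = 116, n₀ = 236, n = 352; a·n₀/n = 10·236/352 = 6.7045; c·n₁/n = 82·116/352 = 27.0227
Stratum 3 (Site C): n₁ = 99, n₀ = 183, n = 282; a·n₀/n = 4·183/282 = 2.5957; c·n₁/n = 13·99/282 = 4.5638
RR_MH = (39.3006 + 6.7045 + 2.5957) / (58.5470 + 27.0227 + 4.5638) = 48.6009 / 90.1335 = 0.53921

0.539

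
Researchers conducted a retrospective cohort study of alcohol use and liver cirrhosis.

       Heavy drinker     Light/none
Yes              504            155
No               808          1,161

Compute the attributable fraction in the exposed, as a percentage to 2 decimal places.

69.34

Reading the table with exposure as columns: a = 504 (Heavy drinker, case), b = 808 (Heavy drinker, non-case), c = 155 (Light/none, case), d = 1161.
Risk in exposed = 504/1312 = 0.38415; risk in unexposed = 155/1316 = 0.11778.
RR = 0.38415/0.11778 = 3.26153
AR% = (RR − 1)/RR × 100 = (3.26153 − 1)/3.26153 × 100 = 69.3395%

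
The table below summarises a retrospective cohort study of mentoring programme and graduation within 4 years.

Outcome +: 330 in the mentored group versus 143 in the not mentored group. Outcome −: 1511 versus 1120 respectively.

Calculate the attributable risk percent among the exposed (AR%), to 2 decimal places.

36.84

From the description: a = 330, b = 1511, c = 143, d = 1120.
Risk in exposed = 330/1841 = 0.17925; risk in unexposed = 143/1263 = 0.11322.
RR = 0.17925/0.11322 = 1.58317
AR% = (RR − 1)/RR × 100 = (1.58317 − 1)/1.58317 × 100 = 36.8356%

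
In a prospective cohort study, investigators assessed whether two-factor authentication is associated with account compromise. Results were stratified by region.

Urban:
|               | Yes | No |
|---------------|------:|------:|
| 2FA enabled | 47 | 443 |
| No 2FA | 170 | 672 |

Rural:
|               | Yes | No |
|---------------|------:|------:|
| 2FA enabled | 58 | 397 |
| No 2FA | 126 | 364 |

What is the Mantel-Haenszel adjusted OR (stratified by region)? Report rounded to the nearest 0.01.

OR_MH = Σ(aᵢdᵢ/nᵢ) / Σ(bᵢcᵢ/nᵢ), where nᵢ is the stratum total.
Stratum 1 (Urban): n = 1332; a·d/n = 47·672/1332 = 23.7117; b·c/n = 443·170/1332 = 56.5390
Stratum 2 (Rural): n = 945; a·d/n = 58·364/945 = 22.3407; b·c/n = 397·126/945 = 52.9333
OR_MH = (23.7117 + 22.3407) / (56.5390 + 52.9333) = 46.0525 / 109.4724 = 0.42068

0.42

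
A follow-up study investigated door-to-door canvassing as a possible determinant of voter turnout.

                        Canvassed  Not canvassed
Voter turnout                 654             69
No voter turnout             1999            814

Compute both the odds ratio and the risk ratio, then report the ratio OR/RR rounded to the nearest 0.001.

1.223

Reading the table with exposure as columns: a = 654 (Canvassed, case), b = 1999 (Canvassed, non-case), c = 69 (Not canvassed, case), d = 814.
OR = (654·814)/(1999·69) = 532356/137931 = 3.85958
Risk in exposed = 654/2653 = 0.24651; risk in unexposed = 69/883 = 0.07814; RR = 3.15466
OR/RR = 3.85958 / 3.15466 = 1.22346
The outcome is not rare, so the OR lies further from 1 than the RR.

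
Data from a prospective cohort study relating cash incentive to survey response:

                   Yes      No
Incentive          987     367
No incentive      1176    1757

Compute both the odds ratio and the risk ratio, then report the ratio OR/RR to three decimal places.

2.210

Cells: a = 987, b = 367, c = 1176, d = 1757.
OR = (987·1757)/(367·1176) = 1734159/431592 = 4.01805
Risk in exposed = 987/1354 = 0.72895; risk in unexposed = 1176/2933 = 0.40095; RR = 1.81804
OR/RR = 4.01805 / 1.81804 = 2.21010
The outcome is not rare, so the OR lies further from 1 than the RR.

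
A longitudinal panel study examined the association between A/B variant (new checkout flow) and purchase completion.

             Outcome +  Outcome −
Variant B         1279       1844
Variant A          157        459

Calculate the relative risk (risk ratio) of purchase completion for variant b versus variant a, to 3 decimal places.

Cells: a = 1279, b = 1844, c = 157, d = 459.
Risk in exposed = 1279/3123 = 0.40954; risk in unexposed = 157/616 = 0.25487.
RR = 0.40954 / 0.25487 = 1.60687
The risk among the exposed is 1.61 times that among the unexposed.

1.607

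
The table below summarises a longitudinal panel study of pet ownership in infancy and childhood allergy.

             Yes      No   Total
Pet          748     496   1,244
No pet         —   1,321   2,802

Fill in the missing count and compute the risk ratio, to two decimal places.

1.14

The missing cell is in the unexposed row: 2802 − 1321 = 1481.
So a = 748, b = 496, c = 1481, d = 1321.
RR = [a/(a+b)] / [c/(c+d)] = (748/1244) / (1481/2802) = 0.60129/0.52855 = 1.13761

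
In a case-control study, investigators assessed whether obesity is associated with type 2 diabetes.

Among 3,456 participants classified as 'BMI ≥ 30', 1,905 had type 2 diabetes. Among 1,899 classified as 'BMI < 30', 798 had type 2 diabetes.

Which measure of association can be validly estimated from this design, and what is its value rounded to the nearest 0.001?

From the description: a = 1905, b = 1551, c = 798, d = 1101.
This is a case-control study: participants were sampled on outcome status, so risks in the source population cannot be estimated directly — relative risk is not valid here. The odds ratio is the appropriate measure.
OR = (a·d)/(b·c) = (1905 × 1101) / (1551 × 798) = 2097405 / 1237698 = 1.69460

1.695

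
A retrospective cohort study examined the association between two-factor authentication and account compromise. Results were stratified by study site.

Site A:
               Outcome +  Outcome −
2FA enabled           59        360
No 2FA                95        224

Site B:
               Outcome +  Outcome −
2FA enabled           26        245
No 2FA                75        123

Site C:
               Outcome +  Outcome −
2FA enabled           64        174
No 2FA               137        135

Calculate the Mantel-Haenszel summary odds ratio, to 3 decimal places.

0.315

OR_MH = Σ(aᵢdᵢ/nᵢ) / Σ(bᵢcᵢ/nᵢ), where nᵢ is the stratum total.
Stratum 1 (Site A): n = 738; a·d/n = 59·224/738 = 17.9079; b·c/n = 360·95/738 = 46.3415
Stratum 2 (Site B): n = 469; a·d/n = 26·123/469 = 6.8188; b·c/n = 245·75/469 = 39.1791
Stratum 3 (Site C): n = 510; a·d/n = 64·135/510 = 16.9412; b·c/n = 174·137/510 = 46.7412
OR_MH = (17.9079 + 6.8188 + 16.9412) / (46.3415 + 39.1791 + 46.7412) = 41.6678 / 132.2617 = 0.31504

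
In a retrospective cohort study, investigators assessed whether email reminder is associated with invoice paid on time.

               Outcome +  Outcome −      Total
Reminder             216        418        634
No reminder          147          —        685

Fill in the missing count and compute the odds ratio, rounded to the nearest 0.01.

The missing cell is in the unexposed row: 685 − 147 = 538.
So a = 216, b = 418, c = 147, d = 538.
OR = (a·d)/(b·c) = (216 × 538) / (418 × 147) = 116208 / 61446 = 1.89122

1.89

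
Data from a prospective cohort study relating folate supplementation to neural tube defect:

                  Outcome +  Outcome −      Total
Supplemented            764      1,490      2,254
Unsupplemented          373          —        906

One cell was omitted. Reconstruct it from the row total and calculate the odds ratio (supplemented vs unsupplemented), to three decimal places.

The missing cell is in the unexposed row: 906 − 373 = 533.
So a = 764, b = 1490, c = 373, d = 533.
OR = (a·d)/(b·c) = (764 × 533) / (1490 × 373) = 407212 / 555770 = 0.73270

0.733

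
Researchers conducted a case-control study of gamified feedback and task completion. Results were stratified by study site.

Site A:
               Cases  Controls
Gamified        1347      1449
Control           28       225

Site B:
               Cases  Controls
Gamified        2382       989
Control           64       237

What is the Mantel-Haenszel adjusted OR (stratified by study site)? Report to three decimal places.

OR_MH = Σ(aᵢdᵢ/nᵢ) / Σ(bᵢcᵢ/nᵢ), where nᵢ is the stratum total.
Stratum 1 (Site A): n = 3049; a·d/n = 1347·225/3049 = 99.4014; b·c/n = 1449·28/3049 = 13.3067
Stratum 2 (Site B): n = 3672; a·d/n = 2382·237/3672 = 153.7402; b·c/n = 989·64/3672 = 17.2375
OR_MH = (99.4014 + 153.7402) / (13.3067 + 17.2375) = 253.1416 / 30.5441 = 8.28773

8.288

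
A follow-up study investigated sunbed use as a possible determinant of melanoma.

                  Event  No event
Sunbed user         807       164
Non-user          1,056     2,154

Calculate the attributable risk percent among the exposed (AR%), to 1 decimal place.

Cells: a = 807, b = 164, c = 1056, d = 2154.
Risk in exposed = 807/971 = 0.83110; risk in unexposed = 1056/3210 = 0.32897.
RR = 0.83110/0.32897 = 2.52636
AR% = (RR − 1)/RR × 100 = (2.52636 − 1)/2.52636 × 100 = 60.4174%

60.4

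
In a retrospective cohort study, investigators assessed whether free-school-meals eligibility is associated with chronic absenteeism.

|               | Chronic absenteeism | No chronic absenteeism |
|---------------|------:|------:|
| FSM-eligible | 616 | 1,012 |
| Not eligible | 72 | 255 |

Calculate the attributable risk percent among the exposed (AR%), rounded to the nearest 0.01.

Cells: a = 616, b = 1012, c = 72, d = 255.
Risk in exposed = 616/1628 = 0.37838; risk in unexposed = 72/327 = 0.22018.
RR = 0.37838/0.22018 = 1.71847
AR% = (RR − 1)/RR × 100 = (1.71847 − 1)/1.71847 × 100 = 41.8087%

41.81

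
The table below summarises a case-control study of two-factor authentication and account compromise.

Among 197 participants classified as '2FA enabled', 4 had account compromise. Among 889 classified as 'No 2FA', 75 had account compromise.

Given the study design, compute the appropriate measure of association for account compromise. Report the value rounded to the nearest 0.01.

From the description: a = 4, b = 193, c = 75, d = 814.
This is a case-control study: participants were sampled on outcome status, so risks in the source population cannot be estimated directly — relative risk is not valid here. The odds ratio is the appropriate measure.
OR = (a·d)/(b·c) = (4 × 814) / (193 × 75) = 3256 / 14475 = 0.22494

0.22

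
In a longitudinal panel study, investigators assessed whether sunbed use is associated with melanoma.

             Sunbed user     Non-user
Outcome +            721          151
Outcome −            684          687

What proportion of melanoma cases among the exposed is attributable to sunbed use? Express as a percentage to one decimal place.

Reading the table with exposure as columns: a = 721 (Sunbed user, case), b = 684 (Sunbed user, non-case), c = 151 (Non-user, case), d = 687.
Risk in exposed = 721/1405 = 0.51317; risk in unexposed = 151/838 = 0.18019.
RR = 0.51317/0.18019 = 2.84791
AR% = (RR − 1)/RR × 100 = (2.84791 − 1)/2.84791 × 100 = 64.8865%

64.9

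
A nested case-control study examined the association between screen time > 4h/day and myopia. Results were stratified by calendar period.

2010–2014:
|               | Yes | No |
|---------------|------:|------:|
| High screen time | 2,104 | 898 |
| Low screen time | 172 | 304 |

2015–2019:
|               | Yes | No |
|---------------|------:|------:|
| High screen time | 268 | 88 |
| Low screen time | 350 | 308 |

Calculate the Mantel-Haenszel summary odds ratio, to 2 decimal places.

OR_MH = Σ(aᵢdᵢ/nᵢ) / Σ(bᵢcᵢ/nᵢ), where nᵢ is the stratum total.
Stratum 1 (2010–2014): n = 3478; a·d/n = 2104·304/3478 = 183.9034; b·c/n = 898·172/3478 = 44.4094
Stratum 2 (2015–2019): n = 1014; a·d/n = 268·308/1014 = 81.4043; b·c/n = 88·350/1014 = 30.3748
OR_MH = (183.9034 + 81.4043) / (44.4094 + 30.3748) = 265.3077 / 74.7842 = 3.54764

3.55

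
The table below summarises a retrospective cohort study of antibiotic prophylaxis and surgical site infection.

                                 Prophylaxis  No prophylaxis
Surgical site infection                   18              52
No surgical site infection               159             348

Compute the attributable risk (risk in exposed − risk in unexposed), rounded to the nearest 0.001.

Reading the table with exposure as columns: a = 18 (Prophylaxis, case), b = 159 (Prophylaxis, non-case), c = 52 (No prophylaxis, case), d = 348.
Risk in exposed = 18/177 = 0.101695; risk in unexposed = 52/400 = 0.130000.
Risk difference = 0.101695 − 0.130000 = -0.028305

-0.028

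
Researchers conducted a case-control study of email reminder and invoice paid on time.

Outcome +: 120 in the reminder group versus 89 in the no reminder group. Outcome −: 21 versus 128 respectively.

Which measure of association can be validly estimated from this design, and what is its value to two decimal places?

From the description: a = 120, b = 21, c = 89, d = 128.
This is a case-control study: participants were sampled on outcome status, so risks in the source population cannot be estimated directly — relative risk is not valid here. The odds ratio is the appropriate measure.
OR = (a·d)/(b·c) = (120 × 128) / (21 × 89) = 15360 / 1869 = 8.21830

8.22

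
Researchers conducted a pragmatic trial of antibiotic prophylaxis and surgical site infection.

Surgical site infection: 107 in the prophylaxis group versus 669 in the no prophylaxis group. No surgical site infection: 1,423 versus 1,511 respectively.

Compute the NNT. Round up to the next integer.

Risk in treated group = 107/1530 = 0.06993; risk in control = 669/2180 = 0.30688.
Absolute risk reduction = 0.30688 − 0.06993 = 0.23695
NNT = 1 / ARR = 1 / 0.23695 = 4.220 → round up → 5

5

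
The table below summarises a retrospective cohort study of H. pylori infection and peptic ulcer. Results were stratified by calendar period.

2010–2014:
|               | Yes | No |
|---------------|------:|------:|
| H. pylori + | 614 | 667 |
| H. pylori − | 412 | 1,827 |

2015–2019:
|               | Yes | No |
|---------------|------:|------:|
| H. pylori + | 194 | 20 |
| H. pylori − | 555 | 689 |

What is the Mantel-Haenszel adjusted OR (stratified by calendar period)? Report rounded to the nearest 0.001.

4.789

OR_MH = Σ(aᵢdᵢ/nᵢ) / Σ(bᵢcᵢ/nᵢ), where nᵢ is the stratum total.
Stratum 1 (2010–2014): n = 3520; a·d/n = 614·1827/3520 = 318.6869; b·c/n = 667·412/3520 = 78.0693
Stratum 2 (2015–2019): n = 1458; a·d/n = 194·689/1458 = 91.6776; b·c/n = 20·555/1458 = 7.6132
OR_MH = (318.6869 + 91.6776) / (78.0693 + 7.6132) = 410.3646 / 85.6825 = 4.78936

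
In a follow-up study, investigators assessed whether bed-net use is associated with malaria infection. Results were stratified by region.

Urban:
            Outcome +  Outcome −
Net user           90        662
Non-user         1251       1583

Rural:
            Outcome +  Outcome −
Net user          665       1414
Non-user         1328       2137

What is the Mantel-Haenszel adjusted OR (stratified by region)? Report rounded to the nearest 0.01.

0.52

OR_MH = Σ(aᵢdᵢ/nᵢ) / Σ(bᵢcᵢ/nᵢ), where nᵢ is the stratum total.
Stratum 1 (Urban): n = 3586; a·d/n = 90·1583/3586 = 39.7295; b·c/n = 662·1251/3586 = 230.9431
Stratum 2 (Rural): n = 5544; a·d/n = 665·2137/5544 = 256.3321; b·c/n = 1414·1328/5544 = 338.7071
OR_MH = (39.7295 + 256.3321) / (230.9431 + 338.7071) = 296.0616 / 569.6502 = 0.51973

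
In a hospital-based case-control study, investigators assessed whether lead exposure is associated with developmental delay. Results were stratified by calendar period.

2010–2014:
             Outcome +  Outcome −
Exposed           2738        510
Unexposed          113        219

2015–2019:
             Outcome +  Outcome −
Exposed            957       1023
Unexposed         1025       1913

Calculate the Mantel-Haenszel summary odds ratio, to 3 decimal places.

2.354

OR_MH = Σ(aᵢdᵢ/nᵢ) / Σ(bᵢcᵢ/nᵢ), where nᵢ is the stratum total.
Stratum 1 (2010–2014): n = 3580; a·d/n = 2738·219/3580 = 167.4922; b·c/n = 510·113/3580 = 16.0978
Stratum 2 (2015–2019): n = 4918; a·d/n = 957·1913/4918 = 372.2532; b·c/n = 1023·1025/4918 = 213.2117
OR_MH = (167.4922 + 372.2532) / (16.0978 + 213.2117) = 539.7453 / 229.3094 = 2.35379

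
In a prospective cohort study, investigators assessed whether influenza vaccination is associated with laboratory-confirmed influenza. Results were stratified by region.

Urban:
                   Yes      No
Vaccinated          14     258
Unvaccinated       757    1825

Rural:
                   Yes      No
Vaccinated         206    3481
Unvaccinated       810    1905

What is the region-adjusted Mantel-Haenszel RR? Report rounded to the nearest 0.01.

RR_MH = Σ(aᵢ·n₀ᵢ/nᵢ) / Σ(cᵢ·n₁ᵢ/nᵢ), with n₁ᵢ = aᵢ+bᵢ (exposed), n₀ᵢ = cᵢ+dᵢ (unexposed), nᵢ = n₁ᵢ+n₀ᵢ.
Stratum 1 (Urban): n₁ = 272, n₀ = 2582, n = 2854; a·n₀/n = 14·2582/2854 = 12.6657; c·n₁/n = 757·272/2854 = 72.1458
Stratum 2 (Rural): n₁ = 3687, n₀ = 2715, n = 6402; a·n₀/n = 206·2715/6402 = 87.3618; c·n₁/n = 810·3687/6402 = 466.4902
RR_MH = (12.6657 + 87.3618) / (72.1458 + 466.4902) = 100.0275 / 538.6359 = 0.18571

0.19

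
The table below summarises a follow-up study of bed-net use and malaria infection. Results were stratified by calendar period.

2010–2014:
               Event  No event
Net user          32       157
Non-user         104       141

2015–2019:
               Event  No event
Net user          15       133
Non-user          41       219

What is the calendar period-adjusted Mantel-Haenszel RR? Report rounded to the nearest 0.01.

RR_MH = Σ(aᵢ·n₀ᵢ/nᵢ) / Σ(cᵢ·n₁ᵢ/nᵢ), with n₁ᵢ = aᵢ+bᵢ (exposed), n₀ᵢ = cᵢ+dᵢ (unexposed), nᵢ = n₁ᵢ+n₀ᵢ.
Stratum 1 (2010–2014): n₁ = 189, n₀ = 245, n = 434; a·n₀/n = 32·245/434 = 18.0645; c·n₁/n = 104·189/434 = 45.2903
Stratum 2 (2015–2019): n₁ = 148, n₀ = 260, n = 408; a·n₀/n = 15·260/408 = 9.5588; c·n₁/n = 41·148/408 = 14.8725
RR_MH = (18.0645 + 9.5588) / (45.2903 + 14.8725) = 27.6233 / 60.1629 = 0.45914

0.46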